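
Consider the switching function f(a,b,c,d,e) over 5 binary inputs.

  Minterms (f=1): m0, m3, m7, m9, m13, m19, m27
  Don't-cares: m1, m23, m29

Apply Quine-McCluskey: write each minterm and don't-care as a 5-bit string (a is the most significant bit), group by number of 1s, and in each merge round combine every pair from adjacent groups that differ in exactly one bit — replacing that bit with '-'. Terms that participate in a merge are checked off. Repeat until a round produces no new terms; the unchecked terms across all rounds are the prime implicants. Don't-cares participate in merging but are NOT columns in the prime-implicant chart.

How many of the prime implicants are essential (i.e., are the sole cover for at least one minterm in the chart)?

size-2^0 implicants → 00000(✓)  00001(✓)  00011(✓)  00111(✓)  01001(✓)  01101(✓)  10011(✓)  10111(✓)  11011(✓)  11101(✓)
size-2^1 implicants → -0011(✓)  -0111(✓)  -1101  0-001  00-11(✓)  000-1  0000-  01-01  1-011  10-11(✓)
size-2^2 implicants → -0-11
Unchecked terms (primes): -0-11, -1101, 0-001, 000-1, 0000-, 01-01, 1-011
Minterm coverage:
  m0 ⊆ 0000- [E]
  m3 ⊆ -0-11,000-1
  m7 ⊆ -0-11 [E]
  m9 ⊆ 0-001,01-01
  m13 ⊆ -1101,01-01
  m19 ⊆ -0-11,1-011
  m27 ⊆ 1-011 [E]
E = {-0-11, 0000-, 1-011}

3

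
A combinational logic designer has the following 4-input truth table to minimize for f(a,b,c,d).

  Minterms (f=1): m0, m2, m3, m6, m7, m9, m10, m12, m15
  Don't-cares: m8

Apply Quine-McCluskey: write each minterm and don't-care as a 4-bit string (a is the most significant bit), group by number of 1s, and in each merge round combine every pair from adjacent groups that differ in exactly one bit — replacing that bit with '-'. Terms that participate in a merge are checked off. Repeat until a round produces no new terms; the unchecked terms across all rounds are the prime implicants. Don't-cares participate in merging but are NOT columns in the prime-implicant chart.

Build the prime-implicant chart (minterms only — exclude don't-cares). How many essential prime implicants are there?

[col 0] 0000*, 0010*, 0011*, 0110*, 0111*, 1000*, 1001*, 1010*, 1100*, 1111*
[col 1] -000*, -010*, -111, 0-10*, 0-11*, 00-0*, 001-*, 011-*, 1-00, 10-0*, 100-
[col 2] -0-0, 0-1-
Prime implicants: -0-0, -111, 0-1-, 1-00, 100-
PI chart (minterm → PIs covering it):
  0 | -0-0  (sole → essential)
  2 | -0-0,0-1-
  3 | 0-1-  (sole → essential)
  6 | 0-1-  (sole → essential)
  7 | -111,0-1-
  9 | 100-  (sole → essential)
  10 | -0-0  (sole → essential)
  12 | 1-00  (sole → essential)
  15 | -111  (sole → essential)
Essential prime implicants: -0-0, -111, 0-1-, 1-00, 100-

5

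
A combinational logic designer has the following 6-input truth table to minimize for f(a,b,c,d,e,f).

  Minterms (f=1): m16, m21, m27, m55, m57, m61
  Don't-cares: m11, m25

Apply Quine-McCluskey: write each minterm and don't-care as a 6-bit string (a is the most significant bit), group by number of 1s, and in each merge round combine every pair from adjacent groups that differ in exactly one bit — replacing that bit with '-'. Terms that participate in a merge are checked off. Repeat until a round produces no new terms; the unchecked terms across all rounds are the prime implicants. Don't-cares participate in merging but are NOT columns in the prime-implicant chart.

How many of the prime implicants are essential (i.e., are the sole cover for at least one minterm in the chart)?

4

size-2^0 implicants → 001011(✓)  010000  010101  011001(✓)  011011(✓)  110111  111001(✓)  111101(✓)
size-2^1 implicants → -11001  0-1011  0110-1  111-01
Unchecked terms (primes): -11001, 0-1011, 010000, 010101, 0110-1, 110111, 111-01
Minterm coverage:
  m16 ⊆ 010000 [E]
  m21 ⊆ 010101 [E]
  m27 ⊆ 0-1011,0110-1
  m55 ⊆ 110111 [E]
  m57 ⊆ -11001,111-01
  m61 ⊆ 111-01 [E]
E = {010000, 010101, 110111, 111-01}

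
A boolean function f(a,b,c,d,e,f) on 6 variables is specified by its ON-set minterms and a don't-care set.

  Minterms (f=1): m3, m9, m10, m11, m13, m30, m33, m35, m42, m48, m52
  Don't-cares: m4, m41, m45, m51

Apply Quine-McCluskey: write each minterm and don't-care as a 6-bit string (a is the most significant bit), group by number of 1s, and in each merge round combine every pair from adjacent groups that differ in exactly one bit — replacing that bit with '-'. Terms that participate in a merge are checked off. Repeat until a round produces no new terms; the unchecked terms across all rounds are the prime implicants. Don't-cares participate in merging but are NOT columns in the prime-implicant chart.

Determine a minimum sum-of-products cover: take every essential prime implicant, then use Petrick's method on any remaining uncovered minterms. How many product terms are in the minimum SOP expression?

size-2^0 implicants → 000011(✓)  000100  001001(✓)  001010(✓)  001011(✓)  001101(✓)  011110  100001(✓)  100011(✓)  101001(✓)  101010(✓)  101101(✓)  110000(✓)  110011(✓)  110100(✓)
size-2^1 implicants → -00011  -01001(✓)  -01010  -01101(✓)  00-011  001-01(✓)  0010-1  00101-  1-0011  10-001  1000-1  101-01(✓)  110-00
size-2^2 implicants → -01-01
Unchecked terms (primes): -00011, -01-01, -01010, 00-011, 000100, 0010-1, 00101-, 011110, 1-0011, 10-001, 1000-1, 110-00
Minterm coverage:
  m3 ⊆ -00011,00-011
  m9 ⊆ -01-01,0010-1
  m10 ⊆ -01010,00101-
  m11 ⊆ 00-011,0010-1,00101-
  m13 ⊆ -01-01 [E]
  m30 ⊆ 011110 [E]
  m33 ⊆ 10-001,1000-1
  m35 ⊆ -00011,1-0011,1000-1
  m42 ⊆ -01010 [E]
  m48 ⊆ 110-00 [E]
  m52 ⊆ 110-00 [E]
E = {-01-01, -01010, 011110, 110-00}
Petrick residual → 00-011, 1000-1
Cover = b'ce'f + b'cd'ef' + a'b'd'ef + a'bcdef' + ab'c'd'f + abc'e'f'  |cover|=6

6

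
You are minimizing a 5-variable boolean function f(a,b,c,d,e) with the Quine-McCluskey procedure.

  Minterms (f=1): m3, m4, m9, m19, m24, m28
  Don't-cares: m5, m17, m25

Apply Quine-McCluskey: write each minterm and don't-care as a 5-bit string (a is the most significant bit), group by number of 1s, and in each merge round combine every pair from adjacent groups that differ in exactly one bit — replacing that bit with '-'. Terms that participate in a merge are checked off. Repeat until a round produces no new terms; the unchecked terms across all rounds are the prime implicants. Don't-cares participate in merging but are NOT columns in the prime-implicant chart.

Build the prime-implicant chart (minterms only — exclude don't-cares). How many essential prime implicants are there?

Round 0: 00011✓ 00100✓ 00101✓ 01001✓ 10001✓ 10011✓ 11000✓ 11001✓ 11100✓
Round 1: -0011 -1001 0010- 1-001 100-1 11-00 1100-
PIs = {-0011, -1001, 0010-, 1-001, 100-1, 11-00, 1100-}
Coverage chart:
  m3: -0011 ←essential
  m4: 0010- ←essential
  m9: -1001 ←essential
  m19: -0011,100-1
  m24: 11-00,1100-
  m28: 11-00 ←essential
Essential: -0011, -1001, 0010-, 11-00

4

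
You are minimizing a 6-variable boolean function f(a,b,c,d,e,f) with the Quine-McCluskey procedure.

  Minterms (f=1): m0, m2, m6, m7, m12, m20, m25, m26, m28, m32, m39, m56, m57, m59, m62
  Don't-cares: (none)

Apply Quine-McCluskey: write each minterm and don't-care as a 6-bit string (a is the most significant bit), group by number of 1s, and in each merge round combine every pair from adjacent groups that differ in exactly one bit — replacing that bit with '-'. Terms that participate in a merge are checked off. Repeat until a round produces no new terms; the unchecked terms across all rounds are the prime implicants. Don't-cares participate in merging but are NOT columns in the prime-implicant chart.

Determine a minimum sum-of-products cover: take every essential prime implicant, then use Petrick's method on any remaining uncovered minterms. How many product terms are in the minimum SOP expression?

10

Round 0: 000000✓ 000010✓ 000110✓ 000111✓ 001100✓ 010100✓ 011001✓ 011010 011100✓ 100000✓ 100111✓ 111000✓ 111001✓ 111011✓ 111110
Round 1: -00000 -00111 -11001 0-1100 000-10 0000-0 00011- 01-100 1110-1 11100-
PIs = {-00000, -00111, -11001, 0-1100, 000-10, 0000-0, 00011-, 01-100, 011010, 1110-1, 11100-, 111110}
Coverage chart:
  m0: -00000,0000-0
  m2: 000-10,0000-0
  m6: 000-10,00011-
  m7: -00111,00011-
  m12: 0-1100 ←essential
  m20: 01-100 ←essential
  m25: -11001 ←essential
  m26: 011010 ←essential
  m28: 0-1100,01-100
  m32: -00000 ←essential
  m39: -00111 ←essential
  m56: 11100- ←essential
  m57: -11001,1110-1,11100-
  m59: 1110-1 ←essential
  m62: 111110 ←essential
Essential: -00000, -00111, -11001, 0-1100, 01-100, 011010, 1110-1, 11100-, 111110
Petrick residual → 000-10
Min cover (10 terms): b'c'd'e'f' + b'c'def + bcd'e'f + a'cde'f' + a'b'c'ef' + a'bde'f' + a'bcd'ef' + abcd'f + abcd'e' + abcdef'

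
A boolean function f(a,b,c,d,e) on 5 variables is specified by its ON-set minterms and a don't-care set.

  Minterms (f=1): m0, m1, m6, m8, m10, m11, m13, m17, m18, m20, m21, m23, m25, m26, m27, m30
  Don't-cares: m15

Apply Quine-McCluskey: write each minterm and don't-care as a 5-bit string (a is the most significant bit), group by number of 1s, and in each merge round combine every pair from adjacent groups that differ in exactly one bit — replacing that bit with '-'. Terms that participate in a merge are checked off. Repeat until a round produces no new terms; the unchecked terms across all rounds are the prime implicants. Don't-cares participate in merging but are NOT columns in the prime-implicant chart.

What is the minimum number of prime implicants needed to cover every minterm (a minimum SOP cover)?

[col 0] 00000*, 00001*, 00110, 01000*, 01010*, 01011*, 01101*, 01111*, 10001*, 10010*, 10100*, 10101*, 10111*, 11001*, 11010*, 11011*, 11110*
[col 1] -0001, -1010*, -1011*, 0-000, 0000-, 01-11, 010-0, 0101-*, 011-1, 1-001, 1-010, 10-01, 101-1, 1010-, 11-10, 110-1, 1101-*
[col 2] -101-
Prime implicants: -0001, -101-, 0-000, 0000-, 00110, 01-11, 010-0, 011-1, 1-001, 1-010, 10-01, 101-1, 1010-, 11-10, 110-1
PI chart (minterm → PIs covering it):
  0 | 0-000,0000-
  1 | -0001,0000-
  6 | 00110  (sole → essential)
  8 | 0-000,010-0
  10 | -101-,010-0
  11 | -101-,01-11
  13 | 011-1  (sole → essential)
  17 | -0001,1-001,10-01
  18 | 1-010  (sole → essential)
  20 | 1010-  (sole → essential)
  21 | 10-01,101-1,1010-
  23 | 101-1  (sole → essential)
  25 | 1-001,110-1
  26 | -101-,1-010,11-10
  27 | -101-,110-1
  30 | 11-10  (sole → essential)
Essential prime implicants: 00110, 011-1, 1-010, 101-1, 1010-, 11-10
Petrick residual → -0001, -101-, 0-000, 1-001
Minimum SOP uses 10 PIs: b'c'd'e + bc'd + a'c'd'e' + a'b'cde' + a'bce + ac'd'e + ac'de' + ab'ce + ab'cd' + abde'

10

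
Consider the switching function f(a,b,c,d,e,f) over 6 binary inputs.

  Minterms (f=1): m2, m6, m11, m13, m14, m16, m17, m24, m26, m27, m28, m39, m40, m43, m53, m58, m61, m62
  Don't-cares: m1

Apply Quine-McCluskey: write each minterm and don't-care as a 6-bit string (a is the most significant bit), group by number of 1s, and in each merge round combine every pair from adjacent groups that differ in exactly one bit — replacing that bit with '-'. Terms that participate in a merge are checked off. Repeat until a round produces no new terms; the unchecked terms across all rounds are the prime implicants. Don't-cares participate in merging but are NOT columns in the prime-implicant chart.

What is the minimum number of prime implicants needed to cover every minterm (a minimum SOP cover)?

[col 0] 000001*, 000010*, 000110*, 001011*, 001101, 001110*, 010000*, 010001*, 011000*, 011010*, 011011*, 011100*, 100111, 101000, 101011*, 110101*, 111010*, 111101*, 111110*
[col 1] -01011, -11010, 0-0001, 0-1011, 00-110, 000-10, 01-000, 01000-, 011-00, 0110-0, 01101-, 11-101, 111-10
Prime implicants: -01011, -11010, 0-0001, 0-1011, 00-110, 000-10, 001101, 01-000, 01000-, 011-00, 0110-0, 01101-, 100111, 101000, 11-101, 111-10
PI chart (minterm → PIs covering it):
  2 | 000-10  (sole → essential)
  6 | 00-110,000-10
  11 | -01011,0-1011
  13 | 001101  (sole → essential)
  14 | 00-110  (sole → essential)
  16 | 01-000,01000-
  17 | 0-0001,01000-
  24 | 01-000,011-00,0110-0
  26 | -11010,0110-0,01101-
  27 | 0-1011,01101-
  28 | 011-00  (sole → essential)
  39 | 100111  (sole → essential)
  40 | 101000  (sole → essential)
  43 | -01011  (sole → essential)
  53 | 11-101  (sole → essential)
  58 | -11010,111-10
  61 | 11-101  (sole → essential)
  62 | 111-10  (sole → essential)
Essential prime implicants: -01011, 00-110, 000-10, 001101, 011-00, 100111, 101000, 11-101, 111-10
Petrick residual → 01000-, 01101-
Minimum SOP uses 11 PIs: b'cd'ef + a'b'def' + a'b'c'ef' + a'b'cde'f + a'bc'd'e' + a'bce'f' + a'bcd'e + ab'c'def + ab'cd'e'f' + abde'f + abcef'

11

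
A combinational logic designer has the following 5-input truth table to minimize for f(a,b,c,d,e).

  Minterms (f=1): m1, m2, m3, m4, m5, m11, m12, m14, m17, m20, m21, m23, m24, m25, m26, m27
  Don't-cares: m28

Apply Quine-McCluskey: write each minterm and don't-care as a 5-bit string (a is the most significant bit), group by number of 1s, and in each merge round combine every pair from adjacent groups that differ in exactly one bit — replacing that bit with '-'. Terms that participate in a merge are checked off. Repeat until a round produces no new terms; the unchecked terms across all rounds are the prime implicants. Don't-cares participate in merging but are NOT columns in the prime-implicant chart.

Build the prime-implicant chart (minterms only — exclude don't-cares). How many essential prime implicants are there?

4

size-2^0 implicants → 00001(✓)  00010(✓)  00011(✓)  00100(✓)  00101(✓)  01011(✓)  01100(✓)  01110(✓)  10001(✓)  10100(✓)  10101(✓)  10111(✓)  11000(✓)  11001(✓)  11010(✓)  11011(✓)  11100(✓)
size-2^1 implicants → -0001(✓)  -0100(✓)  -0101(✓)  -1011  -1100(✓)  0-011  0-100(✓)  00-01(✓)  000-1  0001-  0010-(✓)  011-0  1-001  1-100(✓)  10-01(✓)  101-1  1010-(✓)  11-00  110-0(✓)  110-1(✓)  1100-(✓)  1101-(✓)
size-2^2 implicants → --100  -0-01  -010-  110--
Unchecked terms (primes): --100, -0-01, -010-, -1011, 0-011, 000-1, 0001-, 011-0, 1-001, 101-1, 11-00, 110--
Minterm coverage:
  m1 ⊆ -0-01,000-1
  m2 ⊆ 0001- [E]
  m3 ⊆ 0-011,000-1,0001-
  m4 ⊆ --100,-010-
  m5 ⊆ -0-01,-010-
  m11 ⊆ -1011,0-011
  m12 ⊆ --100,011-0
  m14 ⊆ 011-0 [E]
  m17 ⊆ -0-01,1-001
  m20 ⊆ --100,-010-
  m21 ⊆ -0-01,-010-,101-1
  m23 ⊆ 101-1 [E]
  m24 ⊆ 11-00,110--
  m25 ⊆ 1-001,110--
  m26 ⊆ 110-- [E]
  m27 ⊆ -1011,110--
E = {0001-, 011-0, 101-1, 110--}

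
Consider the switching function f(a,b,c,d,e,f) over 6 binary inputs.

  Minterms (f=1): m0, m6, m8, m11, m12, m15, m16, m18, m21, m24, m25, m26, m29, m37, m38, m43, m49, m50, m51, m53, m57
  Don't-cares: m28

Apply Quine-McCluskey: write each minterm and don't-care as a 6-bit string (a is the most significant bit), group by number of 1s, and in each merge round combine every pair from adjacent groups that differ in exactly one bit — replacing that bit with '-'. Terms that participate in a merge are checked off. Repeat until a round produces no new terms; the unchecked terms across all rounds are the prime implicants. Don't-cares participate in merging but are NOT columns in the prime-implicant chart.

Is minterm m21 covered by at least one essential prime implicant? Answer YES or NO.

size-2^0 implicants → 000000(✓)  000110(✓)  001000(✓)  001011(✓)  001100(✓)  001111(✓)  010000(✓)  010010(✓)  010101(✓)  011000(✓)  011001(✓)  011010(✓)  011100(✓)  011101(✓)  100101(✓)  100110(✓)  101011(✓)  110001(✓)  110010(✓)  110011(✓)  110101(✓)  111001(✓)
size-2^1 implicants → -00110  -01011  -10010  -10101  -11001  0-0000(✓)  0-1000(✓)  0-1100(✓)  00-000(✓)  001-00(✓)  001-11  01-000(✓)  01-010(✓)  01-101  0100-0(✓)  011-00(✓)  011-01(✓)  0110-0(✓)  01100-(✓)  01110-(✓)  1-0101  11-001  110-01  1100-1  11001-
size-2^2 implicants → 0--000  0-1-00  01-0-0  011-0-
Unchecked terms (primes): -00110, -01011, -10010, -10101, -11001, 0--000, 0-1-00, 001-11, 01-0-0, 01-101, 011-0-, 1-0101, 11-001, 110-01, 1100-1, 11001-
Minterm coverage:
  m0 ⊆ 0--000 [E]
  m6 ⊆ -00110 [E]
  m8 ⊆ 0--000,0-1-00
  m11 ⊆ -01011,001-11
  m12 ⊆ 0-1-00 [E]
  m15 ⊆ 001-11 [E]
  m16 ⊆ 0--000,01-0-0
  m18 ⊆ -10010,01-0-0
  m21 ⊆ -10101,01-101
  m24 ⊆ 0--000,0-1-00,01-0-0,011-0-
  m25 ⊆ -11001,011-0-
  m26 ⊆ 01-0-0 [E]
  m29 ⊆ 01-101,011-0-
  m37 ⊆ 1-0101 [E]
  m38 ⊆ -00110 [E]
  m43 ⊆ -01011 [E]
  m49 ⊆ 11-001,110-01,1100-1
  m50 ⊆ -10010,11001-
  m51 ⊆ 1100-1,11001-
  m53 ⊆ -10101,1-0101,110-01
  m57 ⊆ -11001,11-001
E = {-00110, -01011, 0--000, 0-1-00, 001-11, 01-0-0, 1-0101}

NO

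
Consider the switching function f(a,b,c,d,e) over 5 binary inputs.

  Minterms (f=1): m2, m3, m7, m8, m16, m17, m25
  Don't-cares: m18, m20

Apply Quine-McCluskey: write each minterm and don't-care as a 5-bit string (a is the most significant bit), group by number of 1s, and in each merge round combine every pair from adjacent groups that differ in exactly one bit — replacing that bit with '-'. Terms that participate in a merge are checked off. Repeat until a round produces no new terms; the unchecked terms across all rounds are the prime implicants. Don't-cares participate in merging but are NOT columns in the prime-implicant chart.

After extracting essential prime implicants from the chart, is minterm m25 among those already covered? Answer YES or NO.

YES

Round 0: 00010✓ 00011✓ 00111✓ 01000 10000✓ 10001✓ 10010✓ 10100✓ 11001✓
Round 1: -0010 00-11 0001- 1-001 10-00 100-0 1000-
PIs = {-0010, 00-11, 0001-, 01000, 1-001, 10-00, 100-0, 1000-}
Coverage chart:
  m2: -0010,0001-
  m3: 00-11,0001-
  m7: 00-11 ←essential
  m8: 01000 ←essential
  m16: 10-00,100-0,1000-
  m17: 1-001,1000-
  m25: 1-001 ←essential
Essential: 00-11, 01000, 1-001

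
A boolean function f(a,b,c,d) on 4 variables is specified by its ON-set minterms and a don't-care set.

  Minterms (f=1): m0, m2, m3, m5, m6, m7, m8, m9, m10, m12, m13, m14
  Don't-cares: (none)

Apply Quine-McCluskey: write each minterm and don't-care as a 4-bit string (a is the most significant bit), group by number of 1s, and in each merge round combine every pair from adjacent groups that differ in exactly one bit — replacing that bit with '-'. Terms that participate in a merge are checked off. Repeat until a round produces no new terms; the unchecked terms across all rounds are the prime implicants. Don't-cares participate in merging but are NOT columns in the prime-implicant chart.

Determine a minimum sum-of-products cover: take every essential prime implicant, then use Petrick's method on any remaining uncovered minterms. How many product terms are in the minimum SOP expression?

5

[col 0] 0000*, 0010*, 0011*, 0101*, 0110*, 0111*, 1000*, 1001*, 1010*, 1100*, 1101*, 1110*
[col 1] -000*, -010*, -101, -110*, 0-10*, 0-11*, 00-0*, 001-*, 01-1, 011-*, 1-00*, 1-01*, 1-10*, 10-0*, 100-*, 11-0*, 110-*
[col 2] --10, -0-0, 0-1-, 1--0, 1-0-
Prime implicants: --10, -0-0, -101, 0-1-, 01-1, 1--0, 1-0-
PI chart (minterm → PIs covering it):
  0 | -0-0  (sole → essential)
  2 | --10,-0-0,0-1-
  3 | 0-1-  (sole → essential)
  5 | -101,01-1
  6 | --10,0-1-
  7 | 0-1-,01-1
  8 | -0-0,1--0,1-0-
  9 | 1-0-  (sole → essential)
  10 | --10,-0-0,1--0
  12 | 1--0,1-0-
  13 | -101,1-0-
  14 | --10,1--0
Essential prime implicants: -0-0, 0-1-, 1-0-
Petrick residual → --10, -101
Minimum SOP uses 5 PIs: cd' + b'd' + bc'd + a'c + ac'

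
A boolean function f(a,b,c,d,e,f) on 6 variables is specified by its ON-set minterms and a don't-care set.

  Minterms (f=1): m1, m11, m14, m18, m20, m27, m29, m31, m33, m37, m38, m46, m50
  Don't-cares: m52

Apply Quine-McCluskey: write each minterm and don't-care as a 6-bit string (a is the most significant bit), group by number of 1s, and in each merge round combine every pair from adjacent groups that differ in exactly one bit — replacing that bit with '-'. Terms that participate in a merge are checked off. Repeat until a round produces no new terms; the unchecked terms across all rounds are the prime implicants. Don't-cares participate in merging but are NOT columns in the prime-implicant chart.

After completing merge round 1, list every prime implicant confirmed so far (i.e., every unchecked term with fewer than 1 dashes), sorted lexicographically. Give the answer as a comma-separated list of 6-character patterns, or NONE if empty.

Round 0: 000001✓ 001011✓ 001110✓ 010010✓ 010100✓ 011011✓ 011101✓ 011111✓ 100001✓ 100101✓ 100110✓ 101110✓ 110010✓ 110100✓
Round 1: -00001 -01110 -10010 -10100 0-1011 011-11 0111-1 10-110 100-01
PIs = {-00001, -01110, -10010, -10100, 0-1011, 011-11, 0111-1, 10-110, 100-01}

NONE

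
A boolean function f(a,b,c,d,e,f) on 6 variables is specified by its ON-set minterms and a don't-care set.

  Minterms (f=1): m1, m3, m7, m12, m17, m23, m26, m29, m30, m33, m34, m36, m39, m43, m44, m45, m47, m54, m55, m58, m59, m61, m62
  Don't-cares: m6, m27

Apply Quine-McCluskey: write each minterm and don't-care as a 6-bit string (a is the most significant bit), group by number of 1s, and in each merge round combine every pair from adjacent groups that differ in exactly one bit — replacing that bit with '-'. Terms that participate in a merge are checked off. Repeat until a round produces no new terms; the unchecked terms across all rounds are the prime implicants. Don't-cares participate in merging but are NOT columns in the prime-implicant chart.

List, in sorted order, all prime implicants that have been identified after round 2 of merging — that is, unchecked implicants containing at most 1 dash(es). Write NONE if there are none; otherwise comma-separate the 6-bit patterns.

-00001, -01100, -11101, 0-0001, 000-11, 0000-1, 00011-, 1-1011, 1-1101, 10-100, 10-111, 100010, 101-11, 1011-1, 10110-, 11-110, 11011-

Round 0: 000001✓ 000011✓ 000110✓ 000111✓ 001100✓ 010001✓ 010111✓ 011010✓ 011011✓ 011101✓ 011110✓ 100001✓ 100010 100100✓ 100111✓ 101011✓ 101100✓ 101101✓ 101111✓ 110110✓ 110111✓ 111010✓ 111011✓ 111101✓ 111110✓
Round 1: -00001 -00111✓ -01100 -10111✓ -11010✓ -11011✓ -11101 -11110✓ 0-0001 0-0111✓ 000-11 0000-1 00011- 011-10✓ 01101-✓ 1-0111✓ 1-1011 1-1101 10-100 10-111 101-11 1011-1 10110- 11-110 11011- 111-10✓ 11101-✓
Round 2: --0111 -11-10 -1101-
PIs = {--0111, -00001, -01100, -11-10, -1101-, -11101, 0-0001, 000-11, 0000-1, 00011-, 1-1011, 1-1101, 10-100, 10-111, 100010, 101-11, 1011-1, 10110-, 11-110, 11011-}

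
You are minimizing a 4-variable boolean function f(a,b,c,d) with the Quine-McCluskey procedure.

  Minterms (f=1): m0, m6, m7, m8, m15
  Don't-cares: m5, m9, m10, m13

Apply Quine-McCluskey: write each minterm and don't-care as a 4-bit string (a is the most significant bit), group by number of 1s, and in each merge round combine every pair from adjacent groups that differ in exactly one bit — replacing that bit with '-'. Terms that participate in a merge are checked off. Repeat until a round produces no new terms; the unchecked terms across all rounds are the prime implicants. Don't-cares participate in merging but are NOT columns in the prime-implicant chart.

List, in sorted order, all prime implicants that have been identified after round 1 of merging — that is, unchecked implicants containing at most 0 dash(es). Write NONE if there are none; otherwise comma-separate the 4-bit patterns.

NONE

[col 0] 0000*, 0101*, 0110*, 0111*, 1000*, 1001*, 1010*, 1101*, 1111*
[col 1] -000, -101*, -111*, 01-1*, 011-, 1-01, 10-0, 100-, 11-1*
[col 2] -1-1
Prime implicants: -000, -1-1, 011-, 1-01, 10-0, 100-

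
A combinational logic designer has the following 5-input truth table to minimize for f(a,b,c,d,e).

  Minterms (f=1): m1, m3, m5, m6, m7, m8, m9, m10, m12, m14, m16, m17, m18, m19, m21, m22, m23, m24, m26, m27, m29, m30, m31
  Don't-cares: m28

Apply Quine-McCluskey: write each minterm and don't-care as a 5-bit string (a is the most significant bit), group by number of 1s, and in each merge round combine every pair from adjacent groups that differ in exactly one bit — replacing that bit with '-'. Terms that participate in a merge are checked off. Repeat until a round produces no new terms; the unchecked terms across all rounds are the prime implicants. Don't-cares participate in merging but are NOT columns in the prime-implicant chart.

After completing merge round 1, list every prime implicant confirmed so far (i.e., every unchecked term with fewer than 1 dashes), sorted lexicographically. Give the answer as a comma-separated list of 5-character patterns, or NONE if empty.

[col 0] 00001*, 00011*, 00101*, 00110*, 00111*, 01000*, 01001*, 01010*, 01100*, 01110*, 10000*, 10001*, 10010*, 10011*, 10101*, 10110*, 10111*, 11000*, 11010*, 11011*, 11100*, 11101*, 11110*, 11111*
[col 1] -0001*, -0011*, -0101*, -0110*, -0111*, -1000*, -1010*, -1100*, -1110*, 0-001, 0-110*, 00-01*, 00-11*, 000-1*, 001-1*, 0011-*, 01-00*, 01-10*, 010-0*, 0100-, 011-0*, 1-000*, 1-010*, 1-011*, 1-101*, 1-110*, 1-111*, 10-01*, 10-10*, 10-11*, 100-0*, 100-1*, 1000-*, 1001-*, 101-1*, 1011-*, 11-00*, 11-10*, 11-11*, 110-0*, 1101-*, 111-0*, 111-1*, 1110-*, 1111-*
[col 2] --110, -0-01*, -0-11*, -00-1*, -01-1*, -011-, -1-00*, -1-10*, -10-0*, -11-0*, 00--1*, 01--0*, 1--10*, 1--11*, 1-0-0, 1-01-*, 1-1-1, 1-11-*, 10--1*, 10-1-*, 100--, 11--0*, 11-1-*, 111--
[col 3] -0--1, -1--0, 1--1-
Prime implicants: --110, -0--1, -011-, -1--0, 0-001, 0100-, 1--1-, 1-0-0, 1-1-1, 100--, 111--

NONE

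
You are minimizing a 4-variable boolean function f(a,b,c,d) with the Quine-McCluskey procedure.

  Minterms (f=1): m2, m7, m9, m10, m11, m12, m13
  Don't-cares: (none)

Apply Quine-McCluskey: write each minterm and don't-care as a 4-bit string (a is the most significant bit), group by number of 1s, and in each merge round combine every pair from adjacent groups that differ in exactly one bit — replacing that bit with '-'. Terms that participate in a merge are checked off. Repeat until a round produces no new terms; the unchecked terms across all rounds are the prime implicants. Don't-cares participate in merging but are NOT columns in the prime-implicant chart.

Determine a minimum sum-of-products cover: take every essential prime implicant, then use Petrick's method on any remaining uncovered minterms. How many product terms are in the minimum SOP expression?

4

Round 0: 0010✓ 0111 1001✓ 1010✓ 1011✓ 1100✓ 1101✓
Round 1: -010 1-01 10-1 101- 110-
PIs = {-010, 0111, 1-01, 10-1, 101-, 110-}
Coverage chart:
  m2: -010 ←essential
  m7: 0111 ←essential
  m9: 1-01,10-1
  m10: -010,101-
  m11: 10-1,101-
  m12: 110- ←essential
  m13: 1-01,110-
Essential: -010, 0111, 110-
Petrick residual → 10-1
Min cover (4 terms): b'cd' + a'bcd + ab'd + abc'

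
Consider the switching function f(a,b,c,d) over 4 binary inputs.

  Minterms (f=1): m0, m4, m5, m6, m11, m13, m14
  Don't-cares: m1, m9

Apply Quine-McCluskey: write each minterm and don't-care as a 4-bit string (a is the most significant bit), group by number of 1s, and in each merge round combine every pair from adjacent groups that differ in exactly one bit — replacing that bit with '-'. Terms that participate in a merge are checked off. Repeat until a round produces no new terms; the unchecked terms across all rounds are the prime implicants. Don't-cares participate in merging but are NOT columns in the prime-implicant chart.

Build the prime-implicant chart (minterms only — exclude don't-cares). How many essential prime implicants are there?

[col 0] 0000*, 0001*, 0100*, 0101*, 0110*, 1001*, 1011*, 1101*, 1110*
[col 1] -001*, -101*, -110, 0-00*, 0-01*, 000-*, 01-0, 010-*, 1-01*, 10-1
[col 2] --01, 0-0-
Prime implicants: --01, -110, 0-0-, 01-0, 10-1
PI chart (minterm → PIs covering it):
  0 | 0-0-  (sole → essential)
  4 | 0-0-,01-0
  5 | --01,0-0-
  6 | -110,01-0
  11 | 10-1  (sole → essential)
  13 | --01  (sole → essential)
  14 | -110  (sole → essential)
Essential prime implicants: --01, -110, 0-0-, 10-1

4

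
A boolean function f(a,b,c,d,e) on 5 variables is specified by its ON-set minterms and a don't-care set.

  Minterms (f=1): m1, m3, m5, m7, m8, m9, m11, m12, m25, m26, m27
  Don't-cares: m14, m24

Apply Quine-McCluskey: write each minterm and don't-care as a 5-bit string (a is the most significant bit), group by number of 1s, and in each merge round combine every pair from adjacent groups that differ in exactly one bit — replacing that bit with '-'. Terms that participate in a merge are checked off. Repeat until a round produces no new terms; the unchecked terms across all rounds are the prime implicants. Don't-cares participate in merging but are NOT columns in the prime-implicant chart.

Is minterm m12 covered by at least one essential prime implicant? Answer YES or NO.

NO

Round 0: 00001✓ 00011✓ 00101✓ 00111✓ 01000✓ 01001✓ 01011✓ 01100✓ 01110✓ 11000✓ 11001✓ 11010✓ 11011✓
Round 1: -1000✓ -1001✓ -1011✓ 0-001✓ 0-011✓ 00-01✓ 00-11✓ 000-1✓ 001-1✓ 01-00 010-1✓ 0100-✓ 011-0 110-0✓ 110-1✓ 1100-✓ 1101-✓
Round 2: -10-1 -100- 0-0-1 00--1 110--
PIs = {-10-1, -100-, 0-0-1, 00--1, 01-00, 011-0, 110--}
Coverage chart:
  m1: 0-0-1,00--1
  m3: 0-0-1,00--1
  m5: 00--1 ←essential
  m7: 00--1 ←essential
  m8: -100-,01-00
  m9: -10-1,-100-,0-0-1
  m11: -10-1,0-0-1
  m12: 01-00,011-0
  m25: -10-1,-100-,110--
  m26: 110-- ←essential
  m27: -10-1,110--
Essential: 00--1, 110--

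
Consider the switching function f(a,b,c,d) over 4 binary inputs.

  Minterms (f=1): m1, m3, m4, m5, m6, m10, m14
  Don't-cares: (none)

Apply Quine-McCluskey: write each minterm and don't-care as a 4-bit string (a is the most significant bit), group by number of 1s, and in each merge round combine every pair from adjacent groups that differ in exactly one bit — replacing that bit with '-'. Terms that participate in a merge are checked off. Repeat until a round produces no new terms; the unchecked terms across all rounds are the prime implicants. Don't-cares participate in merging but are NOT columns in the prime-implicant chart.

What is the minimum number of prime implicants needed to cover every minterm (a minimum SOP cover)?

[col 0] 0001*, 0011*, 0100*, 0101*, 0110*, 1010*, 1110*
[col 1] -110, 0-01, 00-1, 01-0, 010-, 1-10
Prime implicants: -110, 0-01, 00-1, 01-0, 010-, 1-10
PI chart (minterm → PIs covering it):
  1 | 0-01,00-1
  3 | 00-1  (sole → essential)
  4 | 01-0,010-
  5 | 0-01,010-
  6 | -110,01-0
  10 | 1-10  (sole → essential)
  14 | -110,1-10
Essential prime implicants: 00-1, 1-10
Petrick residual → -110, 010-
Minimum SOP uses 4 PIs: bcd' + a'b'd + a'bc' + acd'

4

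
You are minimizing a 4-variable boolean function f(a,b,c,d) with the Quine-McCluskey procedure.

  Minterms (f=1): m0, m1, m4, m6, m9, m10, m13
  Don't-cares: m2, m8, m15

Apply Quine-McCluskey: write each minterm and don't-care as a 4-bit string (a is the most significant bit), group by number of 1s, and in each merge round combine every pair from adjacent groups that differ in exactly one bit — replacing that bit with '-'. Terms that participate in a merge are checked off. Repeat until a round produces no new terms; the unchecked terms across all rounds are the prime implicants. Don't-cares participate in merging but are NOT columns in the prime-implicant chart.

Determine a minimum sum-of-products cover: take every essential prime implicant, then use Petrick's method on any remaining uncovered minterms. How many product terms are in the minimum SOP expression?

Round 0: 0000✓ 0001✓ 0010✓ 0100✓ 0110✓ 1000✓ 1001✓ 1010✓ 1101✓ 1111✓
Round 1: -000✓ -001✓ -010✓ 0-00✓ 0-10✓ 00-0✓ 000-✓ 01-0✓ 1-01 10-0✓ 100-✓ 11-1
Round 2: -0-0 -00- 0--0
PIs = {-0-0, -00-, 0--0, 1-01, 11-1}
Coverage chart:
  m0: -0-0,-00-,0--0
  m1: -00- ←essential
  m4: 0--0 ←essential
  m6: 0--0 ←essential
  m9: -00-,1-01
  m10: -0-0 ←essential
  m13: 1-01,11-1
Essential: -0-0, -00-, 0--0
Petrick residual → 1-01
Min cover (4 terms): b'd' + b'c' + a'd' + ac'd

4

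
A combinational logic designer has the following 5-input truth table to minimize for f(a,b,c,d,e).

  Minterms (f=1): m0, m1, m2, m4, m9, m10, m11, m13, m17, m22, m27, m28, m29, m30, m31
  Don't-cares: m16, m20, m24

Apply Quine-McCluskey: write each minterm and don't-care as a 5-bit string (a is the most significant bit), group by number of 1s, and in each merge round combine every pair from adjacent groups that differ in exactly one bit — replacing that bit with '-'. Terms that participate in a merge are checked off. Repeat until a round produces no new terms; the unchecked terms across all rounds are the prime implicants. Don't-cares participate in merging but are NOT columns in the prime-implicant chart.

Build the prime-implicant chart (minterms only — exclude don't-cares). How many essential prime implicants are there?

3

size-2^0 implicants → 00000(✓)  00001(✓)  00010(✓)  00100(✓)  01001(✓)  01010(✓)  01011(✓)  01101(✓)  10000(✓)  10001(✓)  10100(✓)  10110(✓)  11000(✓)  11011(✓)  11100(✓)  11101(✓)  11110(✓)  11111(✓)
size-2^1 implicants → -0000(✓)  -0001(✓)  -0100(✓)  -1011  -1101  0-001  0-010  00-00(✓)  000-0  0000-(✓)  01-01  010-1  0101-  1-000(✓)  1-100(✓)  1-110(✓)  10-00(✓)  1000-(✓)  101-0(✓)  11-00(✓)  11-11  111-0(✓)  111-1(✓)  1110-(✓)  1111-(✓)
size-2^2 implicants → -0-00  -000-  1--00  1-1-0  111--
Unchecked terms (primes): -0-00, -000-, -1011, -1101, 0-001, 0-010, 000-0, 01-01, 010-1, 0101-, 1--00, 1-1-0, 11-11, 111--
Minterm coverage:
  m0 ⊆ -0-00,-000-,000-0
  m1 ⊆ -000-,0-001
  m2 ⊆ 0-010,000-0
  m4 ⊆ -0-00 [E]
  m9 ⊆ 0-001,01-01,010-1
  m10 ⊆ 0-010,0101-
  m11 ⊆ -1011,010-1,0101-
  m13 ⊆ -1101,01-01
  m17 ⊆ -000- [E]
  m22 ⊆ 1-1-0 [E]
  m27 ⊆ -1011,11-11
  m28 ⊆ 1--00,1-1-0,111--
  m29 ⊆ -1101,111--
  m30 ⊆ 1-1-0,111--
  m31 ⊆ 11-11,111--
E = {-0-00, -000-, 1-1-0}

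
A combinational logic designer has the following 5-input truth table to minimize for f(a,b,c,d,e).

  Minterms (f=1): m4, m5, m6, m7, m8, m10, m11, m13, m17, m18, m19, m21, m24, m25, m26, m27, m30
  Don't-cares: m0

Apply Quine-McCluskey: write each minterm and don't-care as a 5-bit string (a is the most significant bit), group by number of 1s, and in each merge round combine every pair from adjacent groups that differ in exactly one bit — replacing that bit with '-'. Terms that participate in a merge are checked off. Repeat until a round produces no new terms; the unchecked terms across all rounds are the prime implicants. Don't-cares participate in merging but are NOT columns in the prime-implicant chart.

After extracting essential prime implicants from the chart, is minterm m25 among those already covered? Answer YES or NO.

NO

[col 0] 00000*, 00100*, 00101*, 00110*, 00111*, 01000*, 01010*, 01011*, 01101*, 10001*, 10010*, 10011*, 10101*, 11000*, 11001*, 11010*, 11011*, 11110*
[col 1] -0101, -1000*, -1010*, -1011*, 0-000, 0-101, 00-00, 001-0*, 001-1*, 0010-*, 0011-*, 010-0*, 0101-*, 1-001*, 1-010*, 1-011*, 10-01, 100-1*, 1001-*, 11-10, 110-0*, 110-1*, 1100-*, 1101-*
[col 2] -10-0, -101-, 001--, 1-0-1, 1-01-, 110--
Prime implicants: -0101, -10-0, -101-, 0-000, 0-101, 00-00, 001--, 1-0-1, 1-01-, 10-01, 11-10, 110--
PI chart (minterm → PIs covering it):
  4 | 00-00,001--
  5 | -0101,0-101,001--
  6 | 001--  (sole → essential)
  7 | 001--  (sole → essential)
  8 | -10-0,0-000
  10 | -10-0,-101-
  11 | -101-  (sole → essential)
  13 | 0-101  (sole → essential)
  17 | 1-0-1,10-01
  18 | 1-01-  (sole → essential)
  19 | 1-0-1,1-01-
  21 | -0101,10-01
  24 | -10-0,110--
  25 | 1-0-1,110--
  26 | -10-0,-101-,1-01-,11-10,110--
  27 | -101-,1-0-1,1-01-,110--
  30 | 11-10  (sole → essential)
Essential prime implicants: -101-, 0-101, 001--, 1-01-, 11-10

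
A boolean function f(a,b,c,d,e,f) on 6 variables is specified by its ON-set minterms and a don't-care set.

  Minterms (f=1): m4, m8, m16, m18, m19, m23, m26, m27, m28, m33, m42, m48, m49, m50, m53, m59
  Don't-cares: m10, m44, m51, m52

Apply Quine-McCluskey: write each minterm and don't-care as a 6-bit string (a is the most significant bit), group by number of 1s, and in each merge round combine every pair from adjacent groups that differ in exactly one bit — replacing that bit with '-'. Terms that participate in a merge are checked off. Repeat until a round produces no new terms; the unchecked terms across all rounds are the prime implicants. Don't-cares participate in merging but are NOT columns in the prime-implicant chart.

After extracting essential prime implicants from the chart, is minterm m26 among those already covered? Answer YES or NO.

[col 0] 000100, 001000*, 001010*, 010000*, 010010*, 010011*, 010111*, 011010*, 011011*, 011100, 100001*, 101010*, 101100, 110000*, 110001*, 110010*, 110011*, 110100*, 110101*, 111011*
[col 1] -01010, -10000*, -10010*, -10011*, -11011*, 0-1010, 0010-0, 01-010*, 01-011*, 010-11, 0100-0*, 01001-*, 01101-*, 1-0001, 11-011*, 110-00*, 110-01*, 1100-0*, 1100-1*, 11000-*, 11001-*, 11010-*
[col 2] -1-011, -100-0, -1001-, 01-01-, 110-0-, 1100--
Prime implicants: -01010, -1-011, -100-0, -1001-, 0-1010, 000100, 0010-0, 01-01-, 010-11, 011100, 1-0001, 101100, 110-0-, 1100--
PI chart (minterm → PIs covering it):
  4 | 000100  (sole → essential)
  8 | 0010-0  (sole → essential)
  16 | -100-0  (sole → essential)
  18 | -100-0,-1001-,01-01-
  19 | -1-011,-1001-,01-01-,010-11
  23 | 010-11  (sole → essential)
  26 | 0-1010,01-01-
  27 | -1-011,01-01-
  28 | 011100  (sole → essential)
  33 | 1-0001  (sole → essential)
  42 | -01010  (sole → essential)
  48 | -100-0,110-0-,1100--
  49 | 1-0001,110-0-,1100--
  50 | -100-0,-1001-,1100--
  53 | 110-0-  (sole → essential)
  59 | -1-011  (sole → essential)
Essential prime implicants: -01010, -1-011, -100-0, 000100, 0010-0, 010-11, 011100, 1-0001, 110-0-

NO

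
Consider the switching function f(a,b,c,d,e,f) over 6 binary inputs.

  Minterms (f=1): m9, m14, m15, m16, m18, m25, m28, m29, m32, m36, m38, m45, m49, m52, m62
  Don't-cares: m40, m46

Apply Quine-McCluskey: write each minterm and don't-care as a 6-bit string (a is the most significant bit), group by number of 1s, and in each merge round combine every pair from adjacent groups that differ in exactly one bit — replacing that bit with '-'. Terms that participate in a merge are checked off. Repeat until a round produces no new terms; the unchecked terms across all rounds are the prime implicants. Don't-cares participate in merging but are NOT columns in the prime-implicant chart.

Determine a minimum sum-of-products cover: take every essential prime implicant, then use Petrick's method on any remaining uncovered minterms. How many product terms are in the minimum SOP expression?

10

Round 0: 001001✓ 001110✓ 001111✓ 010000✓ 010010✓ 011001✓ 011100✓ 011101✓ 100000✓ 100100✓ 100110✓ 101000✓ 101101 101110✓ 110001 110100✓ 111110✓
Round 1: -01110 0-1001 00111- 0100-0 011-01 01110- 1-0100 1-1110 10-000 10-110 100-00 1001-0
PIs = {-01110, 0-1001, 00111-, 0100-0, 011-01, 01110-, 1-0100, 1-1110, 10-000, 10-110, 100-00, 1001-0, 101101, 110001}
Coverage chart:
  m9: 0-1001 ←essential
  m14: -01110,00111-
  m15: 00111- ←essential
  m16: 0100-0 ←essential
  m18: 0100-0 ←essential
  m25: 0-1001,011-01
  m28: 01110- ←essential
  m29: 011-01,01110-
  m32: 10-000,100-00
  m36: 1-0100,100-00,1001-0
  m38: 10-110,1001-0
  m45: 101101 ←essential
  m49: 110001 ←essential
  m52: 1-0100 ←essential
  m62: 1-1110 ←essential
Essential: 0-1001, 00111-, 0100-0, 01110-, 1-0100, 1-1110, 101101, 110001
Petrick residual → 10-000, 10-110
Min cover (10 terms): a'cd'e'f + a'b'cde + a'bc'd'f' + a'bcde' + ac'de'f' + acdef' + ab'd'e'f' + ab'def' + ab'cde'f + abc'd'e'f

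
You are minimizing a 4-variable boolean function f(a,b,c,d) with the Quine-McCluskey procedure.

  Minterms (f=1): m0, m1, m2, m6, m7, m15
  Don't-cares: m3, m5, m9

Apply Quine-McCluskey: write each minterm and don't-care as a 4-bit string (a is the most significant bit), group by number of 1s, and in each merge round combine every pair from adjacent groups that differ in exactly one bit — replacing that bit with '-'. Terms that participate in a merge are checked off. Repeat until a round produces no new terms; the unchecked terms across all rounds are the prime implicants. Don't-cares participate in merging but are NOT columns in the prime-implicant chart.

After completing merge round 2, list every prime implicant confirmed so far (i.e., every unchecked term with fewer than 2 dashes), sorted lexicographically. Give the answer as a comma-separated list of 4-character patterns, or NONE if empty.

size-2^0 implicants → 0000(✓)  0001(✓)  0010(✓)  0011(✓)  0101(✓)  0110(✓)  0111(✓)  1001(✓)  1111(✓)
size-2^1 implicants → -001  -111  0-01(✓)  0-10(✓)  0-11(✓)  00-0(✓)  00-1(✓)  000-(✓)  001-(✓)  01-1(✓)  011-(✓)
size-2^2 implicants → 0--1  0-1-  00--
Unchecked terms (primes): -001, -111, 0--1, 0-1-, 00--

-001, -111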